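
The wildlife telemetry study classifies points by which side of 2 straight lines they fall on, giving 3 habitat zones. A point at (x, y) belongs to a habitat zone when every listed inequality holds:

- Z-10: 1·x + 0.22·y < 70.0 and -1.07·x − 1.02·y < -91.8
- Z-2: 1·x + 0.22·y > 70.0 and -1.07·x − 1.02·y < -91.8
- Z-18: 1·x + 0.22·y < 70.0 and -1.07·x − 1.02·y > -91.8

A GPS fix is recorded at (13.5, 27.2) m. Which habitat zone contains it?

1·13.5 + 0.22·27.2 = 19.484, which is < 70.0
-1.07·13.5 − 1.02·27.2 = -42.189, which is > -91.8
This sign pattern matches Z-18.

Z-18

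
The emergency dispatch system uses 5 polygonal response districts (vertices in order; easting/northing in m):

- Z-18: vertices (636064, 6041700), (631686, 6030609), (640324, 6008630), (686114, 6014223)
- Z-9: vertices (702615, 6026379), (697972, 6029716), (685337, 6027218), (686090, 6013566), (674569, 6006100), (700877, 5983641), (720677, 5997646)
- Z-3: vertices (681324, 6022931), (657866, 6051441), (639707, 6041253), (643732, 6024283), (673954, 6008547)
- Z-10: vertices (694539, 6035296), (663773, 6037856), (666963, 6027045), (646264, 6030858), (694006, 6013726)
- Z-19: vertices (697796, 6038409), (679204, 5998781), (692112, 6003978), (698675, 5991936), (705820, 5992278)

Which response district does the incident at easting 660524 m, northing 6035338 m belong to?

Cast a ray rightward from (660524, 6035338). For each polygon, the edges (by vertex number in listed order) whose endpoints lie on opposite sides of northing = 6035338, where each meets that height, and whether that is right or left of the point:
Z-18: 1–2 at easting≈633552.7 (left), 4–1 at easting≈647652.5 (left) → 0 crossings.
Z-9: no edge straddles that height → 0 crossings.
Z-3: 1–2 at easting≈671115.5 (right), 3–4 at easting≈641109.9 (left) → 1 crossing.
Z-10: 1–2 at easting≈694034.2 (right), 2–3 at easting≈664516.0 (right) → 2 crossings.
Z-19: 1–2 at easting≈696355.2 (right), 5–1 at easting≈698330.2 (right) → 2 crossings.
Only Z-3 has an odd count, so the point is inside Z-3.

Z-3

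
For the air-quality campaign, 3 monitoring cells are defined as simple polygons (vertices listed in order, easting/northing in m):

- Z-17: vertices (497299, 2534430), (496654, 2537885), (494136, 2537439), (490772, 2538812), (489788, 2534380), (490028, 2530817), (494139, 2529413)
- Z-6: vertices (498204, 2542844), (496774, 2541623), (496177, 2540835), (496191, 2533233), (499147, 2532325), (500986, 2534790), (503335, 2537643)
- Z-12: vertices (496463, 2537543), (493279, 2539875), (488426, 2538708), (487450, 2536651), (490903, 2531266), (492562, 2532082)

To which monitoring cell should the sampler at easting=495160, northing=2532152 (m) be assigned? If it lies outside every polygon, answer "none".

Z-17

Cast a ray rightward from (495160, 2532152). For each polygon, the edges (by vertex number in listed order) whose endpoints lie on opposite sides of northing = 2532152, where each meets that height, and whether that is right or left of the point:
Z-17: 5–6 at easting≈489938.1 (left), 7–1 at easting≈495864.2 (right) → 1 crossing.
Z-6: no edge straddles that height → 0 crossings.
Z-12: 4–5 at easting≈490334.9 (left), 6–1 at easting≈492612.0 (left) → 0 crossings.
Only Z-17 has an odd count, so the point is inside Z-17.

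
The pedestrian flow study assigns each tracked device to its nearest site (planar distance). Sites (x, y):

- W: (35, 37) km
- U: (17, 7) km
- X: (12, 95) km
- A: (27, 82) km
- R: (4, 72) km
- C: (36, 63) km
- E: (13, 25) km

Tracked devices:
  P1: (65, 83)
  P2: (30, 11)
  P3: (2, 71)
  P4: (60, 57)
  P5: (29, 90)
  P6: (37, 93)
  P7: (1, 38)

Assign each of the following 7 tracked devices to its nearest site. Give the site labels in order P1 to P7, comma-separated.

P1 → C (d²=1241.00)
P2 → U (d²=185.00)
P3 → R (d²=5.00)
P4 → C (d²=612.00)
P5 → A (d²=68.00)
P6 → A (d²=221.00)
P7 → E (d²=313.00)

C, U, R, C, A, A, E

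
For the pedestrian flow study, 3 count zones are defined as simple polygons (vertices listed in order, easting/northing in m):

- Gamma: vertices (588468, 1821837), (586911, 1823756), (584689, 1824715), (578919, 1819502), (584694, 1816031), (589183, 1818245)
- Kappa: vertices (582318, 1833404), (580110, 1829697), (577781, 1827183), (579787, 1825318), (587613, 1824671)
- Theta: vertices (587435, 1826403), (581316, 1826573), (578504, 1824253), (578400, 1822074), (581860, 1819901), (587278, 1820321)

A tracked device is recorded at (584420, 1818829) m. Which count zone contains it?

Cast a ray rightward from (584420, 1818829). For each polygon, the edges (by vertex number in listed order) whose endpoints lie on opposite sides of northing = 1818829, where each meets that height, and whether that is right or left of the point:
Gamma: 4–5 at easting≈580038.7 (left), 6–1 at easting≈589066.8 (right) → 1 crossing.
Kappa: no edge straddles that height → 0 crossings.
Theta: no edge straddles that height → 0 crossings.
Only Gamma has an odd count, so the point is inside Gamma.

Gamma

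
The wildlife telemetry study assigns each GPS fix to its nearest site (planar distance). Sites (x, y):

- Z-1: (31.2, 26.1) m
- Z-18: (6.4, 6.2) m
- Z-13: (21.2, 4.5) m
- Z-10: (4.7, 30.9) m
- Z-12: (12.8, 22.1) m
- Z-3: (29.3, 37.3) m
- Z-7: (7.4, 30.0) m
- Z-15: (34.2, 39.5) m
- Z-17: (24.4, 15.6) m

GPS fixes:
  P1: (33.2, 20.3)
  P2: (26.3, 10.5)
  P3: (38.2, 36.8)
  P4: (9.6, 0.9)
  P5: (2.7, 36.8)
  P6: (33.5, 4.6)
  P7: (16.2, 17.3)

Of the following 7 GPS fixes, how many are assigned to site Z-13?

P1 → Z-1
P2 → Z-17
P3 → Z-15
P4 → Z-18
P5 → Z-10
P6 → Z-13
P7 → Z-12
1 of the 7 goes to Z-13.

1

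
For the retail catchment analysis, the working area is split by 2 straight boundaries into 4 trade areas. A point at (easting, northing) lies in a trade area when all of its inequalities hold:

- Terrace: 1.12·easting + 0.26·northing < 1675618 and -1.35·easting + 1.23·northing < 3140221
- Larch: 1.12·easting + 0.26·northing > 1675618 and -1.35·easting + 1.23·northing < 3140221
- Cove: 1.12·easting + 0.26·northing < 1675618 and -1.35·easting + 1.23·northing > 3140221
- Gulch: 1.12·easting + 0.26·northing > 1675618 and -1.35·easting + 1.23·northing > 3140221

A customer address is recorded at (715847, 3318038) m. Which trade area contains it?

1.12·715847 + 0.26·3318038 = 1664438.520, which is < 1675618
-1.35·715847 + 1.23·3318038 = 3114793.290, which is < 3140221
This sign pattern matches Terrace.

Terrace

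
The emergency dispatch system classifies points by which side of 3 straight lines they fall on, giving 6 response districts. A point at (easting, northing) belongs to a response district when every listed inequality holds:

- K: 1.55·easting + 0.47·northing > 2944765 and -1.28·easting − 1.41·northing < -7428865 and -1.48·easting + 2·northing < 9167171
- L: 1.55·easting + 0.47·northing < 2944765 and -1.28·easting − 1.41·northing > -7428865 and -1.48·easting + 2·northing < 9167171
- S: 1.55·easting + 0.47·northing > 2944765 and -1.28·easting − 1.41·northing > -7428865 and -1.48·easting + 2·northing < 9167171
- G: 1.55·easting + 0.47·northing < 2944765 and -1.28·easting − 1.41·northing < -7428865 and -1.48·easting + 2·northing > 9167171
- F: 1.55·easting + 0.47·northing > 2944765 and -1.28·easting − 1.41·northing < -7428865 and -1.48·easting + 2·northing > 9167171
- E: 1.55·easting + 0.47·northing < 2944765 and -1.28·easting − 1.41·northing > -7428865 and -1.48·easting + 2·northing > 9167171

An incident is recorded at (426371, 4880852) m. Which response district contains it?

S

1.55·426371 + 0.47·4880852 = 2954875.490, which is > 2944765
-1.28·426371 − 1.41·4880852 = -7427756.200, which is > -7428865
-1.48·426371 + 2·4880852 = 9130674.920, which is < 9167171
This sign pattern matches S.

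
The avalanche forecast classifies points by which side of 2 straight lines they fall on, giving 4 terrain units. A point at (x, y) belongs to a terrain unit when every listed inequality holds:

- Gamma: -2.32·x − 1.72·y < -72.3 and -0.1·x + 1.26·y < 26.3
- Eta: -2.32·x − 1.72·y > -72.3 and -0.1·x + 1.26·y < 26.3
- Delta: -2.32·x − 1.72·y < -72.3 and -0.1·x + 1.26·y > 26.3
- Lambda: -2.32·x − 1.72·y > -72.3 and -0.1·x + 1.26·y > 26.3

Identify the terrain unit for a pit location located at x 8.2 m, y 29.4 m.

Lambda

-2.32·8.2 − 1.72·29.4 = -69.592, which is > -72.3
-0.1·8.2 + 1.26·29.4 = 36.224, which is > 26.3
This sign pattern matches Lambda.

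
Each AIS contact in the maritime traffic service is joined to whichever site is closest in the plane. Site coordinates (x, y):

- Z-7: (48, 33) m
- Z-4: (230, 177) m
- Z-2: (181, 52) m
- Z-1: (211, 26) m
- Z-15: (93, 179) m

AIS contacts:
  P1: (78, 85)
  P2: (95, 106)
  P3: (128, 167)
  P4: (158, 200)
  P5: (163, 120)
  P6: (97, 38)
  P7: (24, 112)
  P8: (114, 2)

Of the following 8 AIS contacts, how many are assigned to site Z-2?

1

P1 → Z-7
P2 → Z-15
P3 → Z-15
P4 → Z-15
P5 → Z-2
P6 → Z-7
P7 → Z-7
P8 → Z-7
1 of the 8 goes to Z-2.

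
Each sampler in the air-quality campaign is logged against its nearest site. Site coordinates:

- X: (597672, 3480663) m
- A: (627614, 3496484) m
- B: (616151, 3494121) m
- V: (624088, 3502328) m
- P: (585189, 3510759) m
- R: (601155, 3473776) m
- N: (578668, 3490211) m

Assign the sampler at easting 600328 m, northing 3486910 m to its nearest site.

X

Squared distances to each site:
X: 46079345.000; A: 836187272.000; B: 302365850.000; V: 802252324.000; P: 797964122.000; R: 173185885.000; N: 480052201.000.
Minimum at X.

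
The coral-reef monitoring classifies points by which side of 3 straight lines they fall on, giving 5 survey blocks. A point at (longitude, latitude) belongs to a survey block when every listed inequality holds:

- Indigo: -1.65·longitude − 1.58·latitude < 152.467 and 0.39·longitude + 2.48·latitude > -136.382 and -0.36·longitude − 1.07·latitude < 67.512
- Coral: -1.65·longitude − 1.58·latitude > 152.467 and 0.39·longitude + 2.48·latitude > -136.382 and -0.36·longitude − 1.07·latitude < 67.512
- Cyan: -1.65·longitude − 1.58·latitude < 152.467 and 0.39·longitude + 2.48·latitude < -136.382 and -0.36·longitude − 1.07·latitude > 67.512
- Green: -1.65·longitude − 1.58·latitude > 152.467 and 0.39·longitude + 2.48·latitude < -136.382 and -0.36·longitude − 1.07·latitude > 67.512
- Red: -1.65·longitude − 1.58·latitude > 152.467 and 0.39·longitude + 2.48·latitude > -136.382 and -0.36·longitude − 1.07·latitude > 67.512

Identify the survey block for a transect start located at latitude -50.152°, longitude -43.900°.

Cyan

-1.65·-43.900 − 1.58·-50.152 = 151.675, which is < 152.467
0.39·-43.900 + 2.48·-50.152 = -141.498, which is < -136.382
-0.36·-43.900 − 1.07·-50.152 = 69.467, which is > 67.512
This sign pattern matches Cyan.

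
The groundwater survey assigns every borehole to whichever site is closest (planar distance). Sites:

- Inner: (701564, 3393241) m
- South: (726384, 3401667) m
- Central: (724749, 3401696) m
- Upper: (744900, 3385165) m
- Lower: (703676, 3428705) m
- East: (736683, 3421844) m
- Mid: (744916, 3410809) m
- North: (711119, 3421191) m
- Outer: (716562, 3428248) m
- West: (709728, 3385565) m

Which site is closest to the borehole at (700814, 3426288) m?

Squared distances to each site:
Inner: 1092666709.000; South: 1260018541.000; Central: 1177650689.000; Upper: 3634676525.000; Lower: 14032933.000; East: 1306334297.000; Mid: 2184585845.000; North: 132172434.000; Outer: 251841104.000; West: 1737822125.000.
Minimum at Lower.

Lower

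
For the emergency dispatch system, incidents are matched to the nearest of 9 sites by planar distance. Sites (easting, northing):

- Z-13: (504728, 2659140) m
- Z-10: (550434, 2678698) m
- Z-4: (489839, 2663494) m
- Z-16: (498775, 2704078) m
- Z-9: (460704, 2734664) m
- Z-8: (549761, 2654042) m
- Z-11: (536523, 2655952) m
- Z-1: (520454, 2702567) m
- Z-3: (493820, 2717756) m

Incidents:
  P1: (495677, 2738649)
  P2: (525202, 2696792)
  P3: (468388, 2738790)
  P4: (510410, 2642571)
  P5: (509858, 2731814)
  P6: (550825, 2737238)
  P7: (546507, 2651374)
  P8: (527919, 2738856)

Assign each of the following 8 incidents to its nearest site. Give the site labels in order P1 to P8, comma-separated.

P1 → Z-3 (d²=439965898.00)
P2 → Z-1 (d²=55894129.00)
P3 → Z-9 (d²=76067732.00)
P4 → Z-13 (d²=306816885.00)
P5 → Z-3 (d²=454844808.00)
P6 → Z-1 (d²=2124475882.00)
P7 → Z-8 (d²=17706740.00)
P8 → Z-1 (d²=1372617746.00)

Z-3, Z-1, Z-9, Z-13, Z-3, Z-1, Z-8, Z-1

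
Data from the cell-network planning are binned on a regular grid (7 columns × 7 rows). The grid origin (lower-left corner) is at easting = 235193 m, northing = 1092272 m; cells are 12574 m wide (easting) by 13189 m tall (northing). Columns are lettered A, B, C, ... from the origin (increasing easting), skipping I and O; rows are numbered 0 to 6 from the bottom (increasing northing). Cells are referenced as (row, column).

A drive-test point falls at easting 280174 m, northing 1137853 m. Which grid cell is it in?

(3, D)

Column index: ⌊(280174 − 235193) / 12574⌋ = ⌊3.577⌋ = 3 → column D
Row offset from origin: ⌊(1137853 − 1092272) / 13189⌋ = ⌊3.456⌋ = 3 → row 3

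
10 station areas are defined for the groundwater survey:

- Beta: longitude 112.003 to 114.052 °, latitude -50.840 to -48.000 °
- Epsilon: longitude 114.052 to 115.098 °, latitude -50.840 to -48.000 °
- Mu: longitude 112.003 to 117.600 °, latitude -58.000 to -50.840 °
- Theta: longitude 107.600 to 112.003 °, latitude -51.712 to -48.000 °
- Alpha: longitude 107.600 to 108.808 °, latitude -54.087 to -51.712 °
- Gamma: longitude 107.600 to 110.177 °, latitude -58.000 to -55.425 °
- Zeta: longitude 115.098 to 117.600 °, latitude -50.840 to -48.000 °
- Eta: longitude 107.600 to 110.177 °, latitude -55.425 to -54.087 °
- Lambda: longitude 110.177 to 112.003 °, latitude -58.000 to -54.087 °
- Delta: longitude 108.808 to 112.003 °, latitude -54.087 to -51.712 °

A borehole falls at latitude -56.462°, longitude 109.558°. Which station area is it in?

The point has longitude = 109.558 and latitude = -56.462.
Only Gamma satisfies 107.600 ≤ longitude ≤ 110.177 and -58.000 ≤ latitude ≤ -55.425.

Gamma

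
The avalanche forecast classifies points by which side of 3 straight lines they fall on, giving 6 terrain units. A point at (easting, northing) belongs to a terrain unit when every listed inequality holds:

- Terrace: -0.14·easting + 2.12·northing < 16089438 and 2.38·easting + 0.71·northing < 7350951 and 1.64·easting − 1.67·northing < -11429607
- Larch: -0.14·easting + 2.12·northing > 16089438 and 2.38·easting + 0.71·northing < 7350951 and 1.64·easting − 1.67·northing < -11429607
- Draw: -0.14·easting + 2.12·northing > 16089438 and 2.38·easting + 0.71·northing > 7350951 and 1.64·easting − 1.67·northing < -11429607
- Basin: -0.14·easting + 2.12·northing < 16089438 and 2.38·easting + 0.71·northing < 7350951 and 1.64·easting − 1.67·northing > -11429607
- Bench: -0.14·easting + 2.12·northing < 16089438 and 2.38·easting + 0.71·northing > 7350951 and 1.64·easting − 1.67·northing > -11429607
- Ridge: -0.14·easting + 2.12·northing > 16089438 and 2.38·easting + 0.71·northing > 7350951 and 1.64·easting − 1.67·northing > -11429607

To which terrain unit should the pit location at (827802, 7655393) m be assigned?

-0.14·827802 + 2.12·7655393 = 16113540.880, which is > 16089438
2.38·827802 + 0.71·7655393 = 7405497.790, which is > 7350951
1.64·827802 − 1.67·7655393 = -11426911.030, which is > -11429607
This sign pattern matches Ridge.

Ridge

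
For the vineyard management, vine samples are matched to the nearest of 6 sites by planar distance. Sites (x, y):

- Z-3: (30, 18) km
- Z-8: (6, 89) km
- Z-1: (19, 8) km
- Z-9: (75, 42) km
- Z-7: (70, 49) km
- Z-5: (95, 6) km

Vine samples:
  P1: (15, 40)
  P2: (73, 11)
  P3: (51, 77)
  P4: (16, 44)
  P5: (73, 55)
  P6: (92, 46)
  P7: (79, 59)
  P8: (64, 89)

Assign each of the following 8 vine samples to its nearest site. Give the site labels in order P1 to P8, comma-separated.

Z-3, Z-5, Z-7, Z-3, Z-7, Z-9, Z-7, Z-7

P1 → Z-3 (d²=709.00)
P2 → Z-5 (d²=509.00)
P3 → Z-7 (d²=1145.00)
P4 → Z-3 (d²=872.00)
P5 → Z-7 (d²=45.00)
P6 → Z-9 (d²=305.00)
P7 → Z-7 (d²=181.00)
P8 → Z-7 (d²=1636.00)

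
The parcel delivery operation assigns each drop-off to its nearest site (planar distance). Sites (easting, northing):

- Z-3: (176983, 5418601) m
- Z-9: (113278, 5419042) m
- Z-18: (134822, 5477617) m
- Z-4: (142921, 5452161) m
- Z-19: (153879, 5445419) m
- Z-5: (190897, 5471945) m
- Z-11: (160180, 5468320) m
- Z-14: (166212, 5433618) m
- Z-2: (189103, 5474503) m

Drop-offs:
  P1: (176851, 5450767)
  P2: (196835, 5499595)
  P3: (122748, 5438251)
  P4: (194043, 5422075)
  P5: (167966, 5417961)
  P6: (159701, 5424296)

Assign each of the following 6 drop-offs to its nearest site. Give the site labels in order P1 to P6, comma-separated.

P1 → Z-14 (d²=407276522.00)
P2 → Z-2 (d²=689392288.00)
P3 → Z-9 (d²=458666581.00)
P4 → Z-3 (d²=303112276.00)
P5 → Z-3 (d²=81715889.00)
P6 → Z-14 (d²=129292805.00)

Z-14, Z-2, Z-9, Z-3, Z-3, Z-14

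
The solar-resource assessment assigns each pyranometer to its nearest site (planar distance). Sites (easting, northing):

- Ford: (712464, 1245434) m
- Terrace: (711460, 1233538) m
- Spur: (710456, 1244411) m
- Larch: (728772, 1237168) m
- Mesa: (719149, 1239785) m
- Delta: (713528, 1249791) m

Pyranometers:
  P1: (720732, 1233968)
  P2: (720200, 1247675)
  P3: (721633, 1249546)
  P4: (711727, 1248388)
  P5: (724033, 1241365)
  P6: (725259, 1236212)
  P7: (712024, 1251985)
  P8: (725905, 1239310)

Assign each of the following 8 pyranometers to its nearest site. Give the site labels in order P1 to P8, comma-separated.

P1 → Mesa (d²=36343378.00)
P2 → Delta (d²=48993040.00)
P3 → Delta (d²=65751050.00)
P4 → Delta (d²=5212010.00)
P5 → Mesa (d²=26349856.00)
P6 → Larch (d²=13255105.00)
P7 → Delta (d²=7075652.00)
P8 → Larch (d²=12807853.00)

Mesa, Delta, Delta, Delta, Mesa, Larch, Delta, Larch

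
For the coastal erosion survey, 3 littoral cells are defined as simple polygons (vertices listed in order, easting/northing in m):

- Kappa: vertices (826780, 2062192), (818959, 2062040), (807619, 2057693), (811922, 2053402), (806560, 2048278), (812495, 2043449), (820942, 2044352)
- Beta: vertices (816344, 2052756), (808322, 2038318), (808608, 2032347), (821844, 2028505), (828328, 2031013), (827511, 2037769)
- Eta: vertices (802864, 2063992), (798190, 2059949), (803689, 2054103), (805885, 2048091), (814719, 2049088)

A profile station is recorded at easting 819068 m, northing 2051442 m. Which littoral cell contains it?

Cast a ray rightward from (819068, 2051442). For each polygon, the edges (by vertex number in listed order) whose endpoints lie on opposite sides of northing = 2051442, where each meets that height, and whether that is right or left of the point:
Kappa: 4–5 at easting≈809871.0 (left), 7–1 at easting≈823262.1 (right) → 1 crossing.
Beta: 1–2 at easting≈815613.9 (left), 6–1 at easting≈817323.1 (left) → 0 crossings.
Eta: 3–4 at easting≈804661.0 (left), 5–1 at easting≈812846.6 (left) → 0 crossings.
Only Kappa has an odd count, so the point is inside Kappa.

Kappa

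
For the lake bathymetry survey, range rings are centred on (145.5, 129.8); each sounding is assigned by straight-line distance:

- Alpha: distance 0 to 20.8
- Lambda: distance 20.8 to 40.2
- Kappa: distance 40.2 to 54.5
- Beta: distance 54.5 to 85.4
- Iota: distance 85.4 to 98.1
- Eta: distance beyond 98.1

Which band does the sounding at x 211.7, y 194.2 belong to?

Iota

Distance = √((211.7−145.5)² + (194.2−129.8)²) = √(4382.440 + 4147.360) = 92.357.
85.4 ≤ 92.357 < 98.1 → Iota.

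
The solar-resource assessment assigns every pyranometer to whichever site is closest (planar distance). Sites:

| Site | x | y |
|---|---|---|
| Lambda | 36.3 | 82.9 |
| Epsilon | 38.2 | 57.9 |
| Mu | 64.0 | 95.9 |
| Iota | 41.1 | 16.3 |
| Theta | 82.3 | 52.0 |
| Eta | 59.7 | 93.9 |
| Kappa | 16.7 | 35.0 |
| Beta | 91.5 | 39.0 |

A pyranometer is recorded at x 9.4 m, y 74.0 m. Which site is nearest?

Squared distances to each site:
Lambda: 802.820; Epsilon: 1088.650; Mu: 3460.770; Iota: 4334.180; Theta: 5798.410; Eta: 2926.100; Kappa: 1574.290; Beta: 7965.410.
Minimum at Lambda.

Lambda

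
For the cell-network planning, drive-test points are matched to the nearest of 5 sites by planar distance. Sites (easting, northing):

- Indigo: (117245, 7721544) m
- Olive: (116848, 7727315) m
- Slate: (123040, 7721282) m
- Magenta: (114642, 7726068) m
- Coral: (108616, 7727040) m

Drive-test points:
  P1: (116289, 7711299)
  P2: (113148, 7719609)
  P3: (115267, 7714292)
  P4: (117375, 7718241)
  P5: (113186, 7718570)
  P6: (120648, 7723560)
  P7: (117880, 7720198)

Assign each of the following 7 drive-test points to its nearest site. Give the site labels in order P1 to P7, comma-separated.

P1 → Indigo (d²=105873961.00)
P2 → Indigo (d²=20529634.00)
P3 → Indigo (d²=56503988.00)
P4 → Indigo (d²=10926709.00)
P5 → Indigo (d²=25320157.00)
P6 → Slate (d²=10910948.00)
P7 → Indigo (d²=2214941.00)

Indigo, Indigo, Indigo, Indigo, Indigo, Slate, Indigo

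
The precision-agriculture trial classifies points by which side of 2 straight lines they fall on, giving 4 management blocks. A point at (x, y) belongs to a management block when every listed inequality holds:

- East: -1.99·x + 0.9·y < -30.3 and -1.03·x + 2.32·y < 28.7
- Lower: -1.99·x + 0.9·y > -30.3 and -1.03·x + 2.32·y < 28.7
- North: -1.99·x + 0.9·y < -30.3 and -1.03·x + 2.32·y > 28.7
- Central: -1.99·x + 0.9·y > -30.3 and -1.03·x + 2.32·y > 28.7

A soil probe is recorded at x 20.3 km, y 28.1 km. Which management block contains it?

-1.99·20.3 + 0.9·28.1 = -15.107, which is > -30.3
-1.03·20.3 + 2.32·28.1 = 44.283, which is > 28.7
This sign pattern matches Central.

Central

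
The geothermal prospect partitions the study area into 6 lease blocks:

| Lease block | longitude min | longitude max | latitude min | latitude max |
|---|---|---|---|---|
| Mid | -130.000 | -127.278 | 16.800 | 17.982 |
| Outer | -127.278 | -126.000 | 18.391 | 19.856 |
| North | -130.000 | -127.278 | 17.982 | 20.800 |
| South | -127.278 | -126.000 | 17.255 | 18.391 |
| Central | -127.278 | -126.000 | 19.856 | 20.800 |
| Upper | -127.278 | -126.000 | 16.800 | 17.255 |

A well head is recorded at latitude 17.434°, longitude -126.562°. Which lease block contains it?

South

The point has longitude = -126.562 and latitude = 17.434.
Only South satisfies -127.278 ≤ longitude ≤ -126.000 and 17.255 ≤ latitude ≤ 18.391.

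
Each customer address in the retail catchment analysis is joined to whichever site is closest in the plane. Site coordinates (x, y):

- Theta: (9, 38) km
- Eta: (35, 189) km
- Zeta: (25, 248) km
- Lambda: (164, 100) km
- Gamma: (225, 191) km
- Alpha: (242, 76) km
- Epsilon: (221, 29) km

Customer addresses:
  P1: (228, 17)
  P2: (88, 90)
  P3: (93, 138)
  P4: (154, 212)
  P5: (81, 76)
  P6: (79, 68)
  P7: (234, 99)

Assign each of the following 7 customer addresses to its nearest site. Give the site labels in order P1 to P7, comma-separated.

Epsilon, Lambda, Eta, Gamma, Theta, Theta, Alpha

P1 → Epsilon (d²=193.00)
P2 → Lambda (d²=5876.00)
P3 → Eta (d²=5965.00)
P4 → Gamma (d²=5482.00)
P5 → Theta (d²=6628.00)
P6 → Theta (d²=5800.00)
P7 → Alpha (d²=593.00)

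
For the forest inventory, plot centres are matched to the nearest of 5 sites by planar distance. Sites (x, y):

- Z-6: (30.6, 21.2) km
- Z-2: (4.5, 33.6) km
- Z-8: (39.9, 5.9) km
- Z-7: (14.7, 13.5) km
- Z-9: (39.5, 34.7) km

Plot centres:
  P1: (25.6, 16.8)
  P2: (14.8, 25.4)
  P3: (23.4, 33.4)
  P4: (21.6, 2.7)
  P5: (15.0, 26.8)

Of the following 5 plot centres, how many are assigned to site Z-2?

P1 → Z-6
P2 → Z-7
P3 → Z-6
P4 → Z-7
P5 → Z-2
1 of the 5 goes to Z-2.

1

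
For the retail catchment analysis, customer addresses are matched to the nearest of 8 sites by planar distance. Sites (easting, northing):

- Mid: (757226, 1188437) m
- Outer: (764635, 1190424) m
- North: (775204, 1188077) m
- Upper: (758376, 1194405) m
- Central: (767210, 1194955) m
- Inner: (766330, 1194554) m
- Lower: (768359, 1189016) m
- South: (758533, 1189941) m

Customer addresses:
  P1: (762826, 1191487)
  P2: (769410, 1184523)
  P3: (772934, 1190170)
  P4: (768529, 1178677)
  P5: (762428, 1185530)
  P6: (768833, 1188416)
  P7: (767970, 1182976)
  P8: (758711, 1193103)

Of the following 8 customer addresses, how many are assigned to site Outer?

2

P1 → Outer
P2 → Lower
P3 → North
P4 → Lower
P5 → Outer
P6 → Lower
P7 → Lower
P8 → Upper
2 of the 8 go to Outer.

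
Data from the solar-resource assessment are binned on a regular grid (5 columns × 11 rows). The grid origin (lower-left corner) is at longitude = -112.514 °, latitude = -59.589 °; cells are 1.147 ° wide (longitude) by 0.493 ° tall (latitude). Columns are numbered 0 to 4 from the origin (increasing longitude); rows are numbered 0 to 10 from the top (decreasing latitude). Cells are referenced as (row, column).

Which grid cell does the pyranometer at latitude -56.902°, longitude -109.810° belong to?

Column index: ⌊(-109.810 − -112.514) / 1.147⌋ = ⌊2.357⌋ = 2
Row offset from origin: ⌊(-56.902 − -59.589) / 0.493⌋ = ⌊5.450⌋ = 5 → row 5 (counted from top)

(5, 2)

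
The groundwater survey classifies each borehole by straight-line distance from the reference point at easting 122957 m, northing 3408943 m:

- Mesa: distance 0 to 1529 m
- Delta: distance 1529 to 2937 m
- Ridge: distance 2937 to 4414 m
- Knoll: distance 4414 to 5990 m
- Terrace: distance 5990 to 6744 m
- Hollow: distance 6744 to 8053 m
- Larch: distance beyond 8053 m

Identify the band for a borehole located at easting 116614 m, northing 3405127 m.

Distance = √((116614−122957)² + (3405127−3408943)²) = √(40233649.000 + 14561856.000) = 7402.399 m.
6744 ≤ 7402.399 < 8053 → Hollow.

Hollow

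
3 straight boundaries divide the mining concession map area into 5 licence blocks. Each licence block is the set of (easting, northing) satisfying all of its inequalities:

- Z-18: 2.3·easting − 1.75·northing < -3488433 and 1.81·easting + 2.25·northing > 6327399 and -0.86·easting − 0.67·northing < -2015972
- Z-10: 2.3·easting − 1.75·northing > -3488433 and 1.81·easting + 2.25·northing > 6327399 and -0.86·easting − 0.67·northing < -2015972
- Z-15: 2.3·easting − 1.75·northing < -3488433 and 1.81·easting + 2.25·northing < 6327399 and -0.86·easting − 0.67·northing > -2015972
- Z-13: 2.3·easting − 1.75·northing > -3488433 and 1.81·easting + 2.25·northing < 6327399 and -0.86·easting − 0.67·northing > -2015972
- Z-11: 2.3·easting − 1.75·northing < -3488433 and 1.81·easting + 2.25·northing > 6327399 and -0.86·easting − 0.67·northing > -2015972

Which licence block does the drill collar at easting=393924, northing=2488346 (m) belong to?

Z-13

2.3·393924 − 1.75·2488346 = -3448580.300, which is > -3488433
1.81·393924 + 2.25·2488346 = 6311780.940, which is < 6327399
-0.86·393924 − 0.67·2488346 = -2005966.460, which is > -2015972
This sign pattern matches Z-13.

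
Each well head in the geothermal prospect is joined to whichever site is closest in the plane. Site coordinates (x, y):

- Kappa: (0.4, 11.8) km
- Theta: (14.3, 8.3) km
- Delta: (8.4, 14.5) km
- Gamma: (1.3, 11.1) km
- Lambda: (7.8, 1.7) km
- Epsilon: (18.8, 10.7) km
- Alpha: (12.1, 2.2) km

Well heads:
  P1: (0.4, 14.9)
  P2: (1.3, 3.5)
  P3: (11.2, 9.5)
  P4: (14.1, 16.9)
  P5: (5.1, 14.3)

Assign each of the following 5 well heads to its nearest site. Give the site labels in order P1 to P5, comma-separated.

P1 → Kappa (d²=9.61)
P2 → Lambda (d²=45.49)
P3 → Theta (d²=11.05)
P4 → Delta (d²=38.25)
P5 → Delta (d²=10.93)

Kappa, Lambda, Theta, Delta, Delta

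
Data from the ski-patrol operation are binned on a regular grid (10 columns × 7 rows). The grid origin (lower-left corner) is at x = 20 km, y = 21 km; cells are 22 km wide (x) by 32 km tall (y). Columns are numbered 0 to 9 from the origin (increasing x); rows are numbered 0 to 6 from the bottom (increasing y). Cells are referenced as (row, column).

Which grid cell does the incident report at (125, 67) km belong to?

(1, 4)

Column index: ⌊(125 − 20) / 22⌋ = ⌊4.773⌋ = 4
Row offset from origin: ⌊(67 − 21) / 32⌋ = ⌊1.438⌋ = 1 → row 1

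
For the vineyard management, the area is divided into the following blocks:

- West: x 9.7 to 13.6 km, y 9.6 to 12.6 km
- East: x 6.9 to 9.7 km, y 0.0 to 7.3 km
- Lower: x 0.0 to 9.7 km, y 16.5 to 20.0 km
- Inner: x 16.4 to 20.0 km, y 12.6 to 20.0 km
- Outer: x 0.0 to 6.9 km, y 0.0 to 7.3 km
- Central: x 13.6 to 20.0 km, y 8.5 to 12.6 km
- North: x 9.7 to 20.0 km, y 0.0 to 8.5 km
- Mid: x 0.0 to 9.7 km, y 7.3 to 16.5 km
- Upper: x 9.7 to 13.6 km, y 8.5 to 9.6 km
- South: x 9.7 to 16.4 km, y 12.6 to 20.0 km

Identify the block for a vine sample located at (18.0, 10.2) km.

The point has x = 18.0 and y = 10.2.
Only Central satisfies 13.6 ≤ x ≤ 20.0 and 8.5 ≤ y ≤ 12.6.

Central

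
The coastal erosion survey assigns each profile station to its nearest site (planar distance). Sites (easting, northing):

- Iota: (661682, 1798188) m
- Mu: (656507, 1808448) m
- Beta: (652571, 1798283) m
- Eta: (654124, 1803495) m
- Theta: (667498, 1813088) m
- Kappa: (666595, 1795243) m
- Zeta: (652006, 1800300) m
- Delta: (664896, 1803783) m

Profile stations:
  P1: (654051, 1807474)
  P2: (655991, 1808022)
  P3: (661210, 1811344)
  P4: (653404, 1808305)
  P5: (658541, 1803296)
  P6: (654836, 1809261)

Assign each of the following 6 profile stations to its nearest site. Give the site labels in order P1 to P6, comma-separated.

Mu, Mu, Mu, Mu, Eta, Mu

P1 → Mu (d²=6980612.00)
P2 → Mu (d²=447732.00)
P3 → Mu (d²=30505025.00)
P4 → Mu (d²=9649058.00)
P5 → Eta (d²=19549490.00)
P6 → Mu (d²=3453210.00)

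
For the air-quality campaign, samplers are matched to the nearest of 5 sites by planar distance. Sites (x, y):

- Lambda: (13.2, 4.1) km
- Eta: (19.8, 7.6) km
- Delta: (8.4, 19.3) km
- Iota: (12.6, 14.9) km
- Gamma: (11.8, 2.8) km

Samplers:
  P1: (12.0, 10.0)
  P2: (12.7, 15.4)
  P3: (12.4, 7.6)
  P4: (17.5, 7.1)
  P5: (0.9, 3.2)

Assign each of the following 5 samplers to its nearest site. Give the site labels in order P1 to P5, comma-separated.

P1 → Iota (d²=24.37)
P2 → Iota (d²=0.26)
P3 → Lambda (d²=12.89)
P4 → Eta (d²=5.54)
P5 → Gamma (d²=118.97)

Iota, Iota, Lambda, Eta, Gamma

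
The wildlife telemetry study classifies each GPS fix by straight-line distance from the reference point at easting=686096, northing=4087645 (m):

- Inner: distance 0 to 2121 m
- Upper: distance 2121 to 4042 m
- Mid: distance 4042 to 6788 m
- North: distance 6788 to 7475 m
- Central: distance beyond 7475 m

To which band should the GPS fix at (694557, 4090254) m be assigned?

Distance = √((694557−686096)² + (4090254−4087645)²) = √(71588521.000 + 6806881.000) = 8854.118 m.
7475 ≤ 8854.118 < ∞ → Central.

Central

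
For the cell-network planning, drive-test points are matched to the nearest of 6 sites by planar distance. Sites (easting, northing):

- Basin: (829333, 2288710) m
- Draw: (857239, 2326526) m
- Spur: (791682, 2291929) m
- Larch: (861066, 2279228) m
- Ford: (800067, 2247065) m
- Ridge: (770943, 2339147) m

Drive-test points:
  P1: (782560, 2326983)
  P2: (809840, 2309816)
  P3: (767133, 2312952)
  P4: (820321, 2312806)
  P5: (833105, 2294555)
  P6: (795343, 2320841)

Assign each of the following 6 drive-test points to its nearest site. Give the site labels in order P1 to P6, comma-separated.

Ridge, Spur, Ridge, Basin, Basin, Spur

P1 → Ridge (d²=282917585.00)
P2 → Spur (d²=649657733.00)
P3 → Ridge (d²=700694125.00)
P4 → Basin (d²=661833360.00)
P5 → Basin (d²=48392009.00)
P6 → Spur (d²=849306665.00)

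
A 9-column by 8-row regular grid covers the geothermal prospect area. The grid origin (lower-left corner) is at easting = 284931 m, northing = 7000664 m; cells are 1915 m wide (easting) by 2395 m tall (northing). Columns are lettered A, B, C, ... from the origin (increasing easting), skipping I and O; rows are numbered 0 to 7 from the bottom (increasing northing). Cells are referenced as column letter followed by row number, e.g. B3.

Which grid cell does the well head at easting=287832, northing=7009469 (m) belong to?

B3

Column index: ⌊(287832 − 284931) / 1915⌋ = ⌊1.515⌋ = 1 → column B
Row offset from origin: ⌊(7009469 − 7000664) / 2395⌋ = ⌊3.676⌋ = 3 → row 3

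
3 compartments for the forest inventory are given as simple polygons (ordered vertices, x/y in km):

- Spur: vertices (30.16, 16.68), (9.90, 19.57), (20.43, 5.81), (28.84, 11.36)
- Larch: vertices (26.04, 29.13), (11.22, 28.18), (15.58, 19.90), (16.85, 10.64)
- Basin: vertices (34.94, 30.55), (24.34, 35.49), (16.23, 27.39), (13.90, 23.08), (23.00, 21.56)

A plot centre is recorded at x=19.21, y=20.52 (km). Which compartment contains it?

Larch

Cast a ray rightward from (19.21, 20.52). For each polygon, the edges (by vertex number in listed order) whose endpoints lie on opposite sides of y = 20.52, where each meets that height, and whether that is right or left of the point:
Spur: no edge straddles that height → 0 crossings.
Larch: 2–3 at x≈15.254 (left), 4–1 at x≈21.761 (right) → 1 crossing.
Basin: no edge straddles that height → 0 crossings.
Only Larch has an odd count, so the point is inside Larch.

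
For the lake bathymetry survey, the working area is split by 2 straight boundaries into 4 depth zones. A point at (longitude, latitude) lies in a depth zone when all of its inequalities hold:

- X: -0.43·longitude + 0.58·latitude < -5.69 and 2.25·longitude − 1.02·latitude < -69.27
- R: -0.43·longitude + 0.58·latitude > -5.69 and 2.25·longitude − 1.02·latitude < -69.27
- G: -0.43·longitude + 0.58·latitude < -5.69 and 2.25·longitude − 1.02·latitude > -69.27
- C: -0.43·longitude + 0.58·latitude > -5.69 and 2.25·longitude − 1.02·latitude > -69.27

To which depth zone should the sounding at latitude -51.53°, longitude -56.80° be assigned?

-0.43·-56.80 + 0.58·-51.53 = -5.463, which is > -5.69
2.25·-56.80 − 1.02·-51.53 = -75.239, which is < -69.27
This sign pattern matches R.

R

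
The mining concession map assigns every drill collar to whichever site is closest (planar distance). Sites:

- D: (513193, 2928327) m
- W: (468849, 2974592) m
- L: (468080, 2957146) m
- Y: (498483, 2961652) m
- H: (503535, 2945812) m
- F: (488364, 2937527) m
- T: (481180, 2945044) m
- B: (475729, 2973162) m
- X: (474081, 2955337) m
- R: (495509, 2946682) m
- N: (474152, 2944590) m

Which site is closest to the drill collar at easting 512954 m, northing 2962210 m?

Squared distances to each site:
D: 1148114810.000; W: 2098564949.000; L: 2039319972.000; Y: 209721205.000; H: 357611965.000; F: 1213918589.000; T: 1304258632.000; B: 1505646929.000; X: 1558348258.000; R: 545446809.000; N: 1816059604.000.
Minimum at Y.

Y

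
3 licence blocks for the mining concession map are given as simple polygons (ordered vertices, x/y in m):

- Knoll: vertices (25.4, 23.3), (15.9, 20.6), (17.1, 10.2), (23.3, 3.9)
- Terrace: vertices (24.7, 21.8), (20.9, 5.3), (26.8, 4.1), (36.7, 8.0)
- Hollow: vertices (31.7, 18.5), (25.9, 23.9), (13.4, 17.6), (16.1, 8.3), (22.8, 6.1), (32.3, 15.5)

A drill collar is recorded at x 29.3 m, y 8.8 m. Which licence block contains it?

Terrace

Cast a ray rightward from (29.3, 8.8). For each polygon, the edges (by vertex number in listed order) whose endpoints lie on opposite sides of y = 8.8, where each meets that height, and whether that is right or left of the point:
Knoll: 3–4 at x≈18.48 (left), 4–1 at x≈23.83 (left) → 0 crossings.
Terrace: 1–2 at x≈21.71 (left), 4–1 at x≈36.00 (right) → 1 crossing.
Hollow: 3–4 at x≈15.95 (left), 5–6 at x≈25.53 (left) → 0 crossings.
Only Terrace has an odd count, so the point is inside Terrace.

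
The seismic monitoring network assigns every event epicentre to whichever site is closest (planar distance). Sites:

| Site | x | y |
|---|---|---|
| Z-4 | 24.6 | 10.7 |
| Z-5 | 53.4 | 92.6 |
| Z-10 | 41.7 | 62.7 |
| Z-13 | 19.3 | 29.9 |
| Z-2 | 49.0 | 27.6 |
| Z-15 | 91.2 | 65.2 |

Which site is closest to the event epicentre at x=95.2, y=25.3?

Z-15

Squared distances to each site:
Z-4: 5197.520; Z-5: 6276.530; Z-10: 4261.010; Z-13: 5781.970; Z-2: 2139.730; Z-15: 1608.010.
Minimum at Z-15.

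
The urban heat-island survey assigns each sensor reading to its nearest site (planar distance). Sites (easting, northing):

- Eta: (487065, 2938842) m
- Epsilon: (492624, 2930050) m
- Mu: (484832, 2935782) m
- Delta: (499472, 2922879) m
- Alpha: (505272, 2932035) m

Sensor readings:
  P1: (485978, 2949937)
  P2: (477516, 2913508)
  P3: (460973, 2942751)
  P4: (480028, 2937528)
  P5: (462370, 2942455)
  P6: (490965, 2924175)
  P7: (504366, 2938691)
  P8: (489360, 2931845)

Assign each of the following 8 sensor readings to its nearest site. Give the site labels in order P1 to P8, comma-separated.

P1 → Eta (d²=124280594.00)
P2 → Epsilon (d²=501889428.00)
P3 → Mu (d²=617818842.00)
P4 → Mu (d²=26126932.00)
P5 → Mu (d²=549070373.00)
P6 → Epsilon (d²=37267906.00)
P7 → Alpha (d²=45123172.00)
P8 → Epsilon (d²=13875721.00)

Eta, Epsilon, Mu, Mu, Mu, Epsilon, Alpha, Epsilon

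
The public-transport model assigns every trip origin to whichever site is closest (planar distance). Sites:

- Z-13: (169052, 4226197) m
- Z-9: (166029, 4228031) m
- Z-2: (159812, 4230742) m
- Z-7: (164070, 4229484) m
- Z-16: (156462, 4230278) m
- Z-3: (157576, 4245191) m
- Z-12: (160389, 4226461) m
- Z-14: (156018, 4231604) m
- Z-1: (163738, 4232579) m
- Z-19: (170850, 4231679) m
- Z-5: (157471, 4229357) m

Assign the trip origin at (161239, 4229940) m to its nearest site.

Z-2

Squared distances to each site:
Z-13: 75053018.000; Z-9: 26588381.000; Z-2: 2679533.000; Z-7: 8222497.000; Z-16: 22933973.000; Z-3: 246010570.000; Z-12: 12825941.000; Z-14: 30027737.000; Z-1: 13209322.000; Z-19: 95395442.000; Z-5: 14537713.000.
Minimum at Z-2.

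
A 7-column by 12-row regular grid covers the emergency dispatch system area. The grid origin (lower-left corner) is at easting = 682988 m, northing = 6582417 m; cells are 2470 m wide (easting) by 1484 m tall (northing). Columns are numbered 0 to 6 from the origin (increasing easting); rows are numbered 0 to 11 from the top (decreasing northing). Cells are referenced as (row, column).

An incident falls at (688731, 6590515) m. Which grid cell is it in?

Column index: ⌊(688731 − 682988) / 2470⌋ = ⌊2.325⌋ = 2
Row offset from origin: ⌊(6590515 − 6582417) / 1484⌋ = ⌊5.457⌋ = 5 → row 6 (counted from top)

(6, 2)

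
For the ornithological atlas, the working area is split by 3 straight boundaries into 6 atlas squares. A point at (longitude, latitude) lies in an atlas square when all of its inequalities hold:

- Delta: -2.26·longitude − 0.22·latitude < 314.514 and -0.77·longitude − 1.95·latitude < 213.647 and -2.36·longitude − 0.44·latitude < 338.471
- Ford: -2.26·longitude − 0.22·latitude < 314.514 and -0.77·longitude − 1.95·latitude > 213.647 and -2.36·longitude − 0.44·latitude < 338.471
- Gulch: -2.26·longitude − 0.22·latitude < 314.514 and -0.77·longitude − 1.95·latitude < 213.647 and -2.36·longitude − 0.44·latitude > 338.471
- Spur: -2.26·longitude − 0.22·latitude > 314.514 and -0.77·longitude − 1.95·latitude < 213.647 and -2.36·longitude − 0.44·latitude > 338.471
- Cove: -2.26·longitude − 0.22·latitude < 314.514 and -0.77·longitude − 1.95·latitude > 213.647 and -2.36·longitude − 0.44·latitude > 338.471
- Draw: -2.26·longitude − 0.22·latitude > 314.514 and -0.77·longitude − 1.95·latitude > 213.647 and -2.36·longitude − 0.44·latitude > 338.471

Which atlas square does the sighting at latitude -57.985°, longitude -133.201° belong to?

Cove

-2.26·-133.201 − 0.22·-57.985 = 313.791, which is < 314.514
-0.77·-133.201 − 1.95·-57.985 = 215.636, which is > 213.647
-2.36·-133.201 − 0.44·-57.985 = 339.868, which is > 338.471
This sign pattern matches Cove.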